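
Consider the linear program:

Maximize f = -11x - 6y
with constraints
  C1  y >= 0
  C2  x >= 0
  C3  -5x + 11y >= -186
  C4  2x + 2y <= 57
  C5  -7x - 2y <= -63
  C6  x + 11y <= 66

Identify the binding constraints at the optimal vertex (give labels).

C1 and C5

Feasible corners and f = -11x - 6y:
  (57/2, 0) → f = -627/2
  (9, 0) → f = -99
  (99/4, 15/4) → f = -1179/4
  (187/25, 133/25) → f = -571/5

The maximum is at (9, 0). Substituting into each constraint, equality holds for C1 and C5; the remaining constraints have slack.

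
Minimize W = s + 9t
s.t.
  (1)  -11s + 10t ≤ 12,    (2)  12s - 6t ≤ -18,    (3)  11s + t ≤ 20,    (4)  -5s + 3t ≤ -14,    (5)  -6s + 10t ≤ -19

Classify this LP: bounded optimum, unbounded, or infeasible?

unbounded

From the feasible point (-23, -43), moving in the direction (-6, -12) keeps every constraint satisfied while W decreases without bound.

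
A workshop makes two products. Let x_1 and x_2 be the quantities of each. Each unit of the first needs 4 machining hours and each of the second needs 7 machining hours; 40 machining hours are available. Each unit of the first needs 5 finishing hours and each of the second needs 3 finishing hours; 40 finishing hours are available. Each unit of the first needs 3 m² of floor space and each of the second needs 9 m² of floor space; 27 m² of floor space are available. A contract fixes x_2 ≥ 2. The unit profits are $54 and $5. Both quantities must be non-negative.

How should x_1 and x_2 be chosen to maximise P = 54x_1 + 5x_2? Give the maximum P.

Feasible corners and P = 54x_1 + 5x_2:
  (0, 3) → P = 15
  (0, 2) → P = 10
  (3, 2) → P = 172

x_1 = 3, x_2 = 2, maximum P = 172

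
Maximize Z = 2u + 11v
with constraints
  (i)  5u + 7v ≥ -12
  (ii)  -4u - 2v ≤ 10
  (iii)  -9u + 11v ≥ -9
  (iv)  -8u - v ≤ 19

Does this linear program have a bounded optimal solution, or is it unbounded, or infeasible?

unbounded

From the feasible point (-69/118, -153/118), moving in the direction (-1, 8) keeps every constraint satisfied while Z increases without bound.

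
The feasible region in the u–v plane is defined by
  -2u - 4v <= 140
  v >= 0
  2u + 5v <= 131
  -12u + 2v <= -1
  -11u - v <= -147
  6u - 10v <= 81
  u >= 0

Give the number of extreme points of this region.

The feasible vertices (each the meet of two boundaries and inside every other half-plane) are:
  (147/11, 0)
  (27/2, 0)
  (604/53, 1147/53)
  (343/10, 312/25)

4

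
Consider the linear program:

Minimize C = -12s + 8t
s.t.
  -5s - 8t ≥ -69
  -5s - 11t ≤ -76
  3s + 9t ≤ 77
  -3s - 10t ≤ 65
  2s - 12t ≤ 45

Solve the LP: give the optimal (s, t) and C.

s = 151/15, t = 7/3, minimum C = -1532/15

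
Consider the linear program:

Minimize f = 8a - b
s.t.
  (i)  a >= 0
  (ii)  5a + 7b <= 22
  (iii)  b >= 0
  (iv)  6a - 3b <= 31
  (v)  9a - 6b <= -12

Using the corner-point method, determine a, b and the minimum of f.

Feasible corners and f = 8a - b:
  (0, 22/7) → f = -22/7
  (0, 2) → f = -2
  (16/31, 86/31) → f = 42/31

The binding constraints are a = 0 and 5a + 7b = 22.
Solving simultaneously gives a = 0, b = 22/7.

a = 0, b = 22/7, minimum f = -22/7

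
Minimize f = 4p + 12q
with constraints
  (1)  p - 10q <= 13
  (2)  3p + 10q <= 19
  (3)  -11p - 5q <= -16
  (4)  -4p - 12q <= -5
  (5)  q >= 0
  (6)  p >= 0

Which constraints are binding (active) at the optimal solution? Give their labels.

Vertices and f = 4p + 12q:
  (13/19, 161/95) → f = 2192/95
  (19/3, 0) → f = 76/3
  (16/11, 0) → f = 64/11

The minimum is at (16/11, 0). Substituting into each constraint, equality holds for (3) and (5); the remaining constraints have slack.

(3) and (5)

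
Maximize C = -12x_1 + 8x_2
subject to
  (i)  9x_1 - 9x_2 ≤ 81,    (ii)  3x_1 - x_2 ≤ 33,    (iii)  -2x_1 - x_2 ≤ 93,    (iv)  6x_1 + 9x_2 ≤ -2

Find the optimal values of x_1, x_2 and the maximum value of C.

x_1 = -835/12, x_2 = 277/6, maximum C = 3613/3

Corner points and C = -12x_1 + 8x_2:
  (-28, -37) → C = 40
  (79/15, -56/15) → C = -1396/15
  (-835/12, 277/6) → C = 3613/3

The optimum lies where -2x_1 - x_2 = 93 and 6x_1 + 9x_2 = -2.
Solving simultaneously gives x_1 = -835/12, x_2 = 277/6.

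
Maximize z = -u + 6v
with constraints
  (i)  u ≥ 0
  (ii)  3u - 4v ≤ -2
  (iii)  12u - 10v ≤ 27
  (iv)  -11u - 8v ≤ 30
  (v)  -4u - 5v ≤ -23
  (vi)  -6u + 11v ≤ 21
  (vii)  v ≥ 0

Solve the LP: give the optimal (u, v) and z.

Vertices and z = -u + 6v:
  (82/31, 77/31) → z = 380/31
  (62/9, 17/3) → z = 244/9
  (2, 3) → z = 16

u = 62/9, v = 17/3, maximum z = 244/9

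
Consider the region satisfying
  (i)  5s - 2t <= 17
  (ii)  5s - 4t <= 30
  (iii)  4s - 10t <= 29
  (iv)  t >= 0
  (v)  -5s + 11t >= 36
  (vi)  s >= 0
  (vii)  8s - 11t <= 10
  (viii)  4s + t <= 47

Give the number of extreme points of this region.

The feasible vertices (each the meet of two boundaries and inside every other half-plane) are:
  (259/45, 53/9)
  (111/13, 167/13)
  (0, 36/11)
  (0, 47)

4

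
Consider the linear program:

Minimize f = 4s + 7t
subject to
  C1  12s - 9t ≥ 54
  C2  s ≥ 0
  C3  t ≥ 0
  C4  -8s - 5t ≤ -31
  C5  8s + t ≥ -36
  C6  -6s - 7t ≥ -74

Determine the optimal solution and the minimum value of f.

s = 9/2, t = 0, minimum f = 18

Extreme points and f = 4s + 7t:
  (9/2, 0) → f = 18
  (174/23, 94/23) → f = 1354/23
  (37/3, 0) → f = 148/3

The binding constraints are 12s - 9t = 54 and t = 0.
Solving simultaneously gives s = 9/2, t = 0.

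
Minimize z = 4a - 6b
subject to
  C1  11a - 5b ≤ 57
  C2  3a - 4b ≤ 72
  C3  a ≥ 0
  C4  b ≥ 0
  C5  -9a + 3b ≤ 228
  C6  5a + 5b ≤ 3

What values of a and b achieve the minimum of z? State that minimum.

a = 0, b = 3/5, minimum z = -18/5

The optimum lies where a = 0 and 5a + 5b = 3.
Solving simultaneously gives a = 0, b = 3/5.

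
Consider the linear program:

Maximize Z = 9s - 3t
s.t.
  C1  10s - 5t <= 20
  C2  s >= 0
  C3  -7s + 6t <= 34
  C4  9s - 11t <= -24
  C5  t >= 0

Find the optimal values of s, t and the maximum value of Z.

Vertices and Z = 9s - 3t:
  (58/5, 96/5) → Z = 234/5
  (68/13, 84/13) → Z = 360/13
  (0, 17/3) → Z = -17
  (0, 24/11) → Z = -72/11

The optimum lies where 10s - 5t = 20 and -7s + 6t = 34.
Solving simultaneously gives s = 58/5, t = 96/5.

s = 58/5, t = 96/5, maximum Z = 234/5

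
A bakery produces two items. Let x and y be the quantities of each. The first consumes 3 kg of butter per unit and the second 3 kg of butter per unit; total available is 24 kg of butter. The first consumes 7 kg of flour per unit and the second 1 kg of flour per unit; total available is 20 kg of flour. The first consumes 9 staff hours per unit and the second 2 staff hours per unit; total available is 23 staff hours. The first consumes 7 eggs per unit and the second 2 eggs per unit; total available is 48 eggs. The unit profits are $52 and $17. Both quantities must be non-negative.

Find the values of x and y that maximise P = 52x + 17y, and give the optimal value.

x = 1, y = 7, maximum P = 171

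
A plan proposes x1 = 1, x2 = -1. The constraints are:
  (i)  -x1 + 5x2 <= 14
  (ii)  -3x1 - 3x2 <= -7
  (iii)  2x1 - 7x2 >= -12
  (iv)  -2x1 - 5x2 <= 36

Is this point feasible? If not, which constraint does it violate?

not feasible — violates (ii)

Constraint (ii): -3x1 - 3x2 = 0, which is not ≤ -7. All other constraints are satisfied.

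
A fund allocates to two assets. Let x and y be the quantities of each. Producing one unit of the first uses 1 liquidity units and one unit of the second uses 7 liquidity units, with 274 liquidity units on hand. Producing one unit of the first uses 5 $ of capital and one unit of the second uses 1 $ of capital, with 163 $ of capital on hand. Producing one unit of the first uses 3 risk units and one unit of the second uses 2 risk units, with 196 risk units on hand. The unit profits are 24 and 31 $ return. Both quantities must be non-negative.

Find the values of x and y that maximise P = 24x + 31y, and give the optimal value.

Feasible corners and P = 24x + 31y:
  (0, 0) → P = 0
  (0, 274/7) → P = 8494/7
  (163/5, 0) → P = 3912/5
  (51/2, 71/2) → P = 3425/2

x = 51/2, y = 71/2, maximum P = 3425/2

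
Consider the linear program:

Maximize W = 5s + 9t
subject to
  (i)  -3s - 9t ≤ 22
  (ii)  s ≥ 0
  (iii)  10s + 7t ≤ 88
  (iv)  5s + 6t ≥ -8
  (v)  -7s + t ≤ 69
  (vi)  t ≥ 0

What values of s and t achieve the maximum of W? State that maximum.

Feasible corners and W = 5s + 9t:
  (0, 88/7) → W = 792/7
  (0, 0) → W = 0
  (44/5, 0) → W = 44

s = 0, t = 88/7, maximum W = 792/7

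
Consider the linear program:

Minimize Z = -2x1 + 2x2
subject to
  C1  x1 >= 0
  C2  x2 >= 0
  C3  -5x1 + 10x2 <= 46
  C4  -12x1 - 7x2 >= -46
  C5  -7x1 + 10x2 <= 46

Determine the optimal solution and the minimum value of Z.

x1 = 23/6, x2 = 0, minimum Z = -23/3

Corner points and Z = -2x1 + 2x2:
  (0, 0) → Z = 0
  (0, 23/5) → Z = 46/5
  (23/6, 0) → Z = -23/3
  (138/155, 782/155) → Z = 1288/155

The optimum lies where x2 = 0 and -12x1 - 7x2 = -46.
Solving simultaneously gives x1 = 23/6, x2 = 0.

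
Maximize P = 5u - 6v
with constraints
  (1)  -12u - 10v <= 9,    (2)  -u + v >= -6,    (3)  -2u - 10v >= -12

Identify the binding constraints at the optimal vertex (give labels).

Feasible corners and P = 5u - 6v:
  (51/22, -81/22) → P = 741/22
  (-21/10, 81/50) → P = -1011/50
  (6, 0) → P = 30

The maximum is at (51/22, -81/22). Substituting into each constraint, equality holds for (1) and (2); the remaining constraints have slack.

(1) and (2)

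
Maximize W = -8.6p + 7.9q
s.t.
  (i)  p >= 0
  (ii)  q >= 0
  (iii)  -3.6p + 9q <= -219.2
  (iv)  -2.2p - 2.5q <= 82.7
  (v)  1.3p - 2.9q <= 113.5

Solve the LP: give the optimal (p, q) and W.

p = 548/9, q = 0, maximum W = -23564/45

The optimum lies where q = 0 and -3.6p + 9q = -219.2.
Solving simultaneously gives p = 548/9, q = 0.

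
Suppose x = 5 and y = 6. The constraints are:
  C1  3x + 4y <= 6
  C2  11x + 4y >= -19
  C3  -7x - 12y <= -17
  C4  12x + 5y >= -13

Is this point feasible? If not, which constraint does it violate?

not feasible — violates C1

Constraint C1: 3x + 4y = 39, which is not ≤ 6. All other constraints are satisfied.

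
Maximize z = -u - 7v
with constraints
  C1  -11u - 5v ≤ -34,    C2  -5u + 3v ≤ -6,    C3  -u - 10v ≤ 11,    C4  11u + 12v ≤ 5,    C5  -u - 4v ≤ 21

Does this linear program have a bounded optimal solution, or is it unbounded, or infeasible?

The boundaries -11u - 5v = -34 and -5u + 3v = -6 meet at (66/29, 52/29), but that point violates 11u + 12v ≤ 5. Every candidate vertex is excluded by some other constraint, so the feasible region is empty.

infeasible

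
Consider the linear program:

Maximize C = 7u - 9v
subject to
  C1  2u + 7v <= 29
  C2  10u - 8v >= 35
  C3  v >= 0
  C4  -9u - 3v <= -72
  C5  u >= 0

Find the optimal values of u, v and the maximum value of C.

The binding constraints are 2u + 7v = 29 and v = 0.
Solving simultaneously gives u = 29/2, v = 0.

u = 29/2, v = 0, maximum C = 203/2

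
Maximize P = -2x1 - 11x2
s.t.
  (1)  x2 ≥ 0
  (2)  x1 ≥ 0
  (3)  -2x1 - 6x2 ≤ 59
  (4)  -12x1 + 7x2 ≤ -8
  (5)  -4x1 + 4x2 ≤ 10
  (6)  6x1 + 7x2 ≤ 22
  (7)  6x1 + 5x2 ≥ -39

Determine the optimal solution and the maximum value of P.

x1 = 2/3, x2 = 0, maximum P = -4/3

Extreme points and P = -2x1 - 11x2:
  (2/3, 0) → P = -4/3
  (11/3, 0) → P = -22/3
  (5/3, 12/7) → P = -466/21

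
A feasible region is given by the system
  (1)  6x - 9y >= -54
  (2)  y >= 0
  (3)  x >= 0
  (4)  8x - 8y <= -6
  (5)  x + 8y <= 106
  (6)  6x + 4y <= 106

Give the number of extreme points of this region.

The feasible vertices (each the meet of two boundaries and inside every other half-plane) are:
  (0, 6)
  (174/19, 230/19)
  (0, 3/4)
  (103/10, 221/20)
  (106/11, 265/22)

5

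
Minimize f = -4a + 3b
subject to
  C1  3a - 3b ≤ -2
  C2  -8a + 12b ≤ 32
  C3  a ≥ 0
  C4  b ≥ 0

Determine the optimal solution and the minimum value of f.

a = 6, b = 20/3, minimum f = -4

At the optimal vertex, 3a - 3b = -2 and -8a + 12b = 32.
Solving simultaneously gives a = 6, b = 20/3.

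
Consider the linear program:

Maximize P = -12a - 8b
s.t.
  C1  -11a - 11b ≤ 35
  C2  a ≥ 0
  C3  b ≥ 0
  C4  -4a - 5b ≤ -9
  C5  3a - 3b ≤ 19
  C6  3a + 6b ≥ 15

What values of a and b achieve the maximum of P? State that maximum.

a = 0, b = 5/2, maximum P = -20

Extreme points and P = -12a - 8b:
  (0, 5/2) → P = -20
  (19/3, 0) → P = -76
  (5, 0) → P = -60
The feasible region is unbounded (it extends along (0, 1), (1, 1)), but P strictly decreases along every unbounded feasible direction, so there is no improving ray and the maximum is attained at a vertex.

The optimum lies where a = 0 and 3a + 6b = 15.
Solving simultaneously gives a = 0, b = 5/2.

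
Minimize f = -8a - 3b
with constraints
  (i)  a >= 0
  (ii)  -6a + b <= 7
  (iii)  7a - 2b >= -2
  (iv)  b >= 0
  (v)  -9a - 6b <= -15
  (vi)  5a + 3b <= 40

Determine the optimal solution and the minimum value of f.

The optimum lies where b = 0 and 5a + 3b = 40.
Solving simultaneously gives a = 8, b = 0.

a = 8, b = 0, minimum f = -64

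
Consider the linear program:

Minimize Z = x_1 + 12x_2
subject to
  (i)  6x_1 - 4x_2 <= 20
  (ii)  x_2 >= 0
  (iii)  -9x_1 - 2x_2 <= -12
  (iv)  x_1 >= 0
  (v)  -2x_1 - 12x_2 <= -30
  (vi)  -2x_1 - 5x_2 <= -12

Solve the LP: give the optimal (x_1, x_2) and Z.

x_1 = 9/2, x_2 = 7/4, minimum Z = 51/2

Vertices and Z = x_1 + 12x_2:
  (9/2, 7/4) → Z = 51/2
  (0, 6) → Z = 72
  (21/26, 123/52) → Z = 759/26
The feasible region is unbounded (it extends along (0, 1), (2, 3)), but Z strictly increases along every unbounded feasible direction, so there is no improving ray and the minimum is attained at a vertex.

The optimum lies where 6x_1 - 4x_2 = 20 and -2x_1 - 12x_2 = -30.
Solving simultaneously gives x_1 = 9/2, x_2 = 7/4.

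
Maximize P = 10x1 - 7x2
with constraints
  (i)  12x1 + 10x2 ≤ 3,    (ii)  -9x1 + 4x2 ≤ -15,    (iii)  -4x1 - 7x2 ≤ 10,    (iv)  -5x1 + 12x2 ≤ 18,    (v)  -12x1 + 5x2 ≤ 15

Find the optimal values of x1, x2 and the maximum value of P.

x1 = 11/4, x2 = -3, maximum P = 97/2

Vertices and P = 10x1 - 7x2:
  (27/23, -51/46) → P = 39/2
  (11/4, -3) → P = 97/2
  (65/79, -150/79) → P = 1700/79

At the optimal vertex, 12x1 + 10x2 = 3 and -4x1 - 7x2 = 10.
Solving simultaneously gives x1 = 11/4, x2 = -3.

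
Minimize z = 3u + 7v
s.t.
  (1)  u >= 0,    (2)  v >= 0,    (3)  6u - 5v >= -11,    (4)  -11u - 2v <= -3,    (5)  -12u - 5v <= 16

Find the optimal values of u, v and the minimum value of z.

Feasible corners and z = 3u + 7v:
  (0, 11/5) → z = 77/5
  (0, 3/2) → z = 21/2
  (3/11, 0) → z = 9/11
The feasible region is unbounded (it extends along (5, 6), (1, 0)), but z strictly increases along every unbounded feasible direction, so there is no improving ray and the minimum is attained at a vertex.

At the optimal vertex, v = 0 and -11u - 2v = -3.
Solving simultaneously gives u = 3/11, v = 0.

u = 3/11, v = 0, minimum z = 9/11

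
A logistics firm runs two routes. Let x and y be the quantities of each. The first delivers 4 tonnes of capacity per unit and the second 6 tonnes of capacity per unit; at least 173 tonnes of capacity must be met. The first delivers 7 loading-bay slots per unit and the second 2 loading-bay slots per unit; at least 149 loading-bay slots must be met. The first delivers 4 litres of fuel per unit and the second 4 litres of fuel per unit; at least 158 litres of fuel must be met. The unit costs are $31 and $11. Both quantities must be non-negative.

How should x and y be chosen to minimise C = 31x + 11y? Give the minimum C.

x = 14, y = 51/2, minimum C = 1429/2

Feasible corners and C = 31x + 11y:
  (0, 149/2) → C = 1639/2
  (173/4, 0) → C = 5363/4
  (32, 15/2) → C = 2149/2
  (14, 51/2) → C = 1429/2
The feasible region is unbounded (it extends along (0, 1), (1, 0)), but C strictly increases along every unbounded feasible direction, so there is no improving ray and the minimum is attained at a vertex.

The binding constraints are 7x + 2y = 149 and 4x + 4y = 158.
Solving simultaneously gives x = 14, y = 51/2.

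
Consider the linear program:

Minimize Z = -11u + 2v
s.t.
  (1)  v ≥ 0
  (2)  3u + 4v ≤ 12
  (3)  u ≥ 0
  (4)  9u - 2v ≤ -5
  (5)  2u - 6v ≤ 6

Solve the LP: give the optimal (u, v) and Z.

u = 2/21, v = 41/14, minimum Z = 101/21

Extreme points and Z = -11u + 2v:
  (0, 3) → Z = 6
  (2/21, 41/14) → Z = 101/21
  (0, 5/2) → Z = 5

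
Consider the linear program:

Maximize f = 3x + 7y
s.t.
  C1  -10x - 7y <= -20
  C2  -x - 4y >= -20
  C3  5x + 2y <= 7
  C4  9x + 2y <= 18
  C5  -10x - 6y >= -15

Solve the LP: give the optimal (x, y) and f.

Corner points and f = 3x + 7y:
  (-20/11, 60/11) → f = 360/11
  (-3/2, 5) → f = 61/2
  (-30/17, 185/34) → f = 1115/34

x = -30/17, y = 185/34, maximum f = 1115/34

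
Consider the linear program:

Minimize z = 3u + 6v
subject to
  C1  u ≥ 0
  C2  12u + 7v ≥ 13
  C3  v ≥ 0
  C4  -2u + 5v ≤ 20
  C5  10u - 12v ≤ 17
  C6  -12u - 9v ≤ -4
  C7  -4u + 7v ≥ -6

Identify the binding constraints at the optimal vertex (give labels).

C2 and C3

Corner points and z = 3u + 6v:
  (0, 13/7) → z = 78/7
  (0, 4) → z = 24
  (13/12, 0) → z = 13/4
  (3/2, 0) → z = 9/2
  (25/2, 9) → z = 183/2
  (47/22, 4/11) → z = 189/22

The minimum is at (13/12, 0). Substituting into each constraint, equality holds for C2 and C3; the remaining constraints have slack.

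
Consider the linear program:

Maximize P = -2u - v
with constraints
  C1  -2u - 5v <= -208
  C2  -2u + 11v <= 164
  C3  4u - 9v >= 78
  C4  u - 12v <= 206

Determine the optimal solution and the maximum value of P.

u = 1131/19, v = 338/19, maximum P = -2600/19

Extreme points and P = -2u - v:
  (1131/19, 338/19) → P = -2600/19
  (3526/29, -204/29) → P = -6848/29
  (1167/13, 406/13) → P = -2740/13
The feasible region is unbounded (it extends along (12, 1), (11, 2)), but P strictly decreases along every unbounded feasible direction, so there is no improving ray and the maximum is attained at a vertex.

At the optimal vertex, -2u - 5v = -208 and 4u - 9v = 78.
Solving simultaneously gives u = 1131/19, v = 338/19.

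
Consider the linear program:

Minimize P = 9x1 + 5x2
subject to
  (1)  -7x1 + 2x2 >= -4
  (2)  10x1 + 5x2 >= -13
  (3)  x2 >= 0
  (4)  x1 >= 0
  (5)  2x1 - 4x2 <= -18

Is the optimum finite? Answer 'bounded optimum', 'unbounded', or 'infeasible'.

Extreme points and P = 9x1 + 5x2:
  (13/6, 67/12) → P = 569/12
  (0, 9/2) → P = 45/2
The feasible region has finitely many vertices and no improving ray; the minimum is 45/2 at (0, 9/2).

bounded optimum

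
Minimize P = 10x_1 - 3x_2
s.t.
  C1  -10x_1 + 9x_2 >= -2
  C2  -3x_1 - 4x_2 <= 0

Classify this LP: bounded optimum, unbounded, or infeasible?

From the feasible point (8/67, -6/67), moving in the direction (-4, 3) keeps every constraint satisfied while P decreases without bound.

unbounded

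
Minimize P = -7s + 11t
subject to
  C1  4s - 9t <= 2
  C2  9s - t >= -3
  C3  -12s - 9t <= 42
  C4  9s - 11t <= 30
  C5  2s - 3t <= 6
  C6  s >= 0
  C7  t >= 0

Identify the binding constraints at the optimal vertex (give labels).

Extreme points and P = -7s + 11t:
  (248/37, 102/37) → P = -614/37
  (1/2, 0) → P = -7/2
  (0, 3) → P = 33
  (0, 0) → P = 0
The feasible region is unbounded (it extends along (11, 9), (1, 9)), but P strictly increases along every unbounded feasible direction, so there is no improving ray and the minimum is attained at a vertex.

The minimum is at (248/37, 102/37). Substituting into each constraint, equality holds for C1 and C4; the remaining constraints have slack.

C1 and C4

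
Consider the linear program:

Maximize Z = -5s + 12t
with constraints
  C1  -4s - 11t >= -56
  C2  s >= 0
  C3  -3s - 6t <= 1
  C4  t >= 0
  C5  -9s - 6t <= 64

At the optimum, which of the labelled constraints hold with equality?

Corner points and Z = -5s + 12t:
  (0, 56/11) → Z = 672/11
  (14, 0) → Z = -70
  (0, 0) → Z = 0

The maximum is at (0, 56/11). Substituting into each constraint, equality holds for C1 and C2; the remaining constraints have slack.

C1 and C2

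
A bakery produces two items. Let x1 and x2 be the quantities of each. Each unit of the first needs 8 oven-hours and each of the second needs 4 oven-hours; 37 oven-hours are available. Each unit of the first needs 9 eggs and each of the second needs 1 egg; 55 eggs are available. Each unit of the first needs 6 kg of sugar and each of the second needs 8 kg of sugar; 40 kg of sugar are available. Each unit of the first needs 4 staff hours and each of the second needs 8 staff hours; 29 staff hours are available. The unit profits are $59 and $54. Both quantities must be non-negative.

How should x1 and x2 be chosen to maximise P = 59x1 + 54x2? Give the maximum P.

At the optimal vertex, 8x1 + 4x2 = 37 and 4x1 + 8x2 = 29.
Solving simultaneously gives x1 = 15/4, x2 = 7/4.

x1 = 15/4, x2 = 7/4, maximum P = 1263/4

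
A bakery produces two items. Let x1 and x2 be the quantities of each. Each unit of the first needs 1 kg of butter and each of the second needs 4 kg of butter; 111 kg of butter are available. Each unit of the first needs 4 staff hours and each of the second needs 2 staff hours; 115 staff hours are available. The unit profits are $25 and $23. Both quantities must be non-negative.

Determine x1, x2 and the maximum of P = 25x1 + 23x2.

x1 = 17, x2 = 47/2, maximum P = 1931/2

The optimum lies where x1 + 4x2 = 111 and 4x1 + 2x2 = 115.
Solving simultaneously gives x1 = 17, x2 = 47/2.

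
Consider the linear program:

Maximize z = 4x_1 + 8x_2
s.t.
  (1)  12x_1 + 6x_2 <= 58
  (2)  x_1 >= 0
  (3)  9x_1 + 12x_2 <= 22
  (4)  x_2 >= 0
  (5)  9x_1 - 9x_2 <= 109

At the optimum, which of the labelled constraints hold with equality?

(2) and (3)

Corner points and z = 4x_1 + 8x_2:
  (0, 11/6) → z = 44/3
  (0, 0) → z = 0
  (22/9, 0) → z = 88/9

The maximum is at (0, 11/6). Substituting into each constraint, equality holds for (2) and (3); the remaining constraints have slack.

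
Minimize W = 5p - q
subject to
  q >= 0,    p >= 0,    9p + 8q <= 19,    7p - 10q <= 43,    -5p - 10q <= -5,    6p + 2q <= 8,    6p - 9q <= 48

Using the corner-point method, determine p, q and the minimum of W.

p = 0, q = 19/8, minimum W = -19/8

Feasible corners and W = 5p - q:
  (1, 0) → W = 5
  (4/3, 0) → W = 20/3
  (0, 19/8) → W = -19/8
  (0, 1/2) → W = -1/2
  (13/15, 7/5) → W = 44/15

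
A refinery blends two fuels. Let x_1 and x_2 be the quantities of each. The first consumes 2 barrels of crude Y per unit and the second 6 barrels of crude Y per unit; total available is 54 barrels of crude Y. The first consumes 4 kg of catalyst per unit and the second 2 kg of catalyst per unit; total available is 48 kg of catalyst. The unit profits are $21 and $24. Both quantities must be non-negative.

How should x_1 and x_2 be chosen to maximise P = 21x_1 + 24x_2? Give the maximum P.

Extreme points and P = 21x_1 + 24x_2:
  (0, 0) → P = 0
  (0, 9) → P = 216
  (12, 0) → P = 252
  (9, 6) → P = 333

x_1 = 9, x_2 = 6, maximum P = 333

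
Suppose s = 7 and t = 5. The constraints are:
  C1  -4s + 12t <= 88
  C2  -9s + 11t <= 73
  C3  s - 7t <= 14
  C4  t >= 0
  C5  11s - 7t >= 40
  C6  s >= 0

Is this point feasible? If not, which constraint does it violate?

C1: 32 ≤ 88 ✓
C2: -8 ≤ 73 ✓
C3: -28 ≤ 14 ✓
C4: 5 ≥ 0 ✓
C5: 42 ≥ 40 ✓
C6: 7 ≥ 0 ✓

feasible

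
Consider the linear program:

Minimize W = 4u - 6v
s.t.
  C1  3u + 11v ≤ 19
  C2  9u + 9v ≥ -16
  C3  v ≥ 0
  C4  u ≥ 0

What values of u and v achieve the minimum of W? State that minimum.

Feasible corners and W = 4u - 6v:
  (19/3, 0) → W = 76/3
  (0, 19/11) → W = -114/11
  (0, 0) → W = 0

u = 0, v = 19/11, minimum W = -114/11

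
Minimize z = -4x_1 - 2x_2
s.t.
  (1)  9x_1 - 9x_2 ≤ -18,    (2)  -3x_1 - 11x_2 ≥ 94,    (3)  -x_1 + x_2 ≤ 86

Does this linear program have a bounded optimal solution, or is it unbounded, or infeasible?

bounded optimum

Extreme points and z = -4x_1 - 2x_2:
  (-58/7, -44/7) → z = 320/7
  (-520/7, 82/7) → z = 1916/7
The feasible region has finitely many vertices and no improving ray; the minimum is 320/7 at (-58/7, -44/7).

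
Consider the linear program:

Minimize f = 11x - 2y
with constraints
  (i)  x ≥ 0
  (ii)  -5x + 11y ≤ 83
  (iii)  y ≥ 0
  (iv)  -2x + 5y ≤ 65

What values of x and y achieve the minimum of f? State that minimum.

The feasible region is unbounded (it extends along (1, 0), (5, 2)), but f strictly increases along every unbounded feasible direction, so there is no improving ray and the minimum is attained at a vertex.

The optimum lies where x = 0 and -5x + 11y = 83.
Solving simultaneously gives x = 0, y = 83/11.

x = 0, y = 83/11, minimum f = -166/11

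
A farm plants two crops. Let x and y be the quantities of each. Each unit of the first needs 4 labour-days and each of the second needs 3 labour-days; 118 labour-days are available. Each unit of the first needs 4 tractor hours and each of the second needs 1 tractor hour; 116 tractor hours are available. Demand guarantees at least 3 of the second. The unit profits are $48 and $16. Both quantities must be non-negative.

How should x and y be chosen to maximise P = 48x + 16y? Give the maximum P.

x = 109/4, y = 3, maximum P = 1356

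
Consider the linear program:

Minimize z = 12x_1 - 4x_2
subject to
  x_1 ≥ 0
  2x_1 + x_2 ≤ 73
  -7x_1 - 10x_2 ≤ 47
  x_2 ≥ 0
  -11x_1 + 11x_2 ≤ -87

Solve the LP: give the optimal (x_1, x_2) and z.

Corner points and z = 12x_1 - 4x_2:
  (73/2, 0) → z = 438
  (890/33, 629/33) → z = 8164/33
  (87/11, 0) → z = 1044/11

x_1 = 87/11, x_2 = 0, minimum z = 1044/11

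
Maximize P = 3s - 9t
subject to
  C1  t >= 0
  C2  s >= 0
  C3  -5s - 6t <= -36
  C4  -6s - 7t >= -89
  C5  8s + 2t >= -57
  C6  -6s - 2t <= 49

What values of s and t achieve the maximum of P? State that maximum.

Corner points and P = 3s - 9t:
  (36/5, 0) → P = 108/5
  (89/6, 0) → P = 89/2
  (0, 6) → P = -54
  (0, 89/7) → P = -801/7

At the optimal vertex, t = 0 and -6s - 7t = -89.
Solving simultaneously gives s = 89/6, t = 0.

s = 89/6, t = 0, maximum P = 89/2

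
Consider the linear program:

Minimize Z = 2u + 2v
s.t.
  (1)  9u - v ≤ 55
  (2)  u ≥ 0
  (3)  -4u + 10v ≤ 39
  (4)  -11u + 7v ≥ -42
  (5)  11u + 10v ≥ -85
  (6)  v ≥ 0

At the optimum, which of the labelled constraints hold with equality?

Corner points and Z = 2u + 2v:
  (589/86, 571/86) → Z = 1160/43
  (343/52, 227/52) → Z = 285/13
  (0, 39/10) → Z = 39/5
  (0, 0) → Z = 0
  (42/11, 0) → Z = 84/11

The minimum is at (0, 0). Substituting into each constraint, equality holds for (2) and (6); the remaining constraints have slack.

(2) and (6)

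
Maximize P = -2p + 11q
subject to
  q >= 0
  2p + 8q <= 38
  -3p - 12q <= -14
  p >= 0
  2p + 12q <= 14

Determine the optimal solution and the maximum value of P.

p = 0, q = 7/6, maximum P = 77/6

Vertices and P = -2p + 11q:
  (14/3, 0) → P = -28/3
  (7, 0) → P = -14
  (0, 7/6) → P = 77/6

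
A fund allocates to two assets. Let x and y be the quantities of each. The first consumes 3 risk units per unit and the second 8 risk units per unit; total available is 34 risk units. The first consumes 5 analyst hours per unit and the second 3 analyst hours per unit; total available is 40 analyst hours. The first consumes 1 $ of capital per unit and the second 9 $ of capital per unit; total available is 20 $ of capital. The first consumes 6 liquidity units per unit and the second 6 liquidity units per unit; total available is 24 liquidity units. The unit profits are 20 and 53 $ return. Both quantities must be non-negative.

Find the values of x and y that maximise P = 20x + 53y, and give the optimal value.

x = 2, y = 2, maximum P = 146

The optimum lies where x + 9y = 20 and 6x + 6y = 24.
Solving simultaneously gives x = 2, y = 2.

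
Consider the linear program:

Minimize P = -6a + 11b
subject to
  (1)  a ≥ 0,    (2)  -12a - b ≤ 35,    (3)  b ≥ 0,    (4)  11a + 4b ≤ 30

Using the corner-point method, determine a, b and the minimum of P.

a = 30/11, b = 0, minimum P = -180/11

Corner points and P = -6a + 11b:
  (0, 0) → P = 0
  (0, 15/2) → P = 165/2
  (30/11, 0) → P = -180/11

At the optimal vertex, b = 0 and 11a + 4b = 30.
Solving simultaneously gives a = 30/11, b = 0.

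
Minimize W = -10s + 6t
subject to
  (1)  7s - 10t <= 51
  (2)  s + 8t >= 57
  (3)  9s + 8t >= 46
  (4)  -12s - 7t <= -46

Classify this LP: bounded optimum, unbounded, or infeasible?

From the feasible point (163/11, 58/11), moving in the direction (10, 7) keeps every constraint satisfied while W decreases without bound.

unbounded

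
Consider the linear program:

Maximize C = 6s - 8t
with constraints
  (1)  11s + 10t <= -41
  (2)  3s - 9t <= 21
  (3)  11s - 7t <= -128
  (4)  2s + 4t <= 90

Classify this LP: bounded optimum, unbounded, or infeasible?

Vertices and C = 6s - 8t:
  (-1567/187, 87/17) → C = -17058/187
  (-133/3, 134/3) → C = -1870/3
  (-433/26, -205/26) → C = -479/13
The feasible region has finitely many vertices and no improving ray; the maximum is -479/13 at (-433/26, -205/26).

bounded optimum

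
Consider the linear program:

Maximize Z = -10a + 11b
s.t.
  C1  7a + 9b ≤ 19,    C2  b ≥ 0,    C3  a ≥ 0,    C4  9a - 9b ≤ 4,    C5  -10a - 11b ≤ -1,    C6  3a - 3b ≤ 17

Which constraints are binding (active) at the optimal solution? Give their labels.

Vertices and Z = -10a + 11b:
  (0, 19/9) → Z = 209/9
  (23/16, 143/144) → Z = -497/144
  (4/9, 0) → Z = -40/9
  (1/10, 0) → Z = -1
  (0, 1/11) → Z = 1

The maximum is at (0, 19/9). Substituting into each constraint, equality holds for C1 and C3; the remaining constraints have slack.

C1 and C3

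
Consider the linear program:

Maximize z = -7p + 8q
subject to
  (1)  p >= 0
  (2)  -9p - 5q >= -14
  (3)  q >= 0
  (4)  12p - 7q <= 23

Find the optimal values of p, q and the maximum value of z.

p = 0, q = 14/5, maximum z = 112/5

Extreme points and z = -7p + 8q:
  (0, 14/5) → z = 112/5
  (0, 0) → z = 0
  (14/9, 0) → z = -98/9

At the optimal vertex, p = 0 and -9p - 5q = -14.
Solving simultaneously gives p = 0, q = 14/5.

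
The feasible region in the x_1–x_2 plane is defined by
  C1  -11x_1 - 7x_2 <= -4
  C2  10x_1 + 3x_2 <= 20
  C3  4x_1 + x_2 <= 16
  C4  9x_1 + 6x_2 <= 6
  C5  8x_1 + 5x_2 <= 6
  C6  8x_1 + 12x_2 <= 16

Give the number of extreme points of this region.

5

Intersecting each pair of boundary lines and keeping only the points that satisfy every inequality leaves:
  (128/37, -180/37)
  (-16/19, 36/19)
  (41/13, -50/13)
  (2, -2)
  (-2/5, 8/5)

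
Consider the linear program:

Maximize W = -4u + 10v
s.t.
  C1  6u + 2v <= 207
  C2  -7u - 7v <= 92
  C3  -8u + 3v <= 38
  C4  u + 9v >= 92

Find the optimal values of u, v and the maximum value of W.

u = 545/34, v = 942/17, maximum W = 490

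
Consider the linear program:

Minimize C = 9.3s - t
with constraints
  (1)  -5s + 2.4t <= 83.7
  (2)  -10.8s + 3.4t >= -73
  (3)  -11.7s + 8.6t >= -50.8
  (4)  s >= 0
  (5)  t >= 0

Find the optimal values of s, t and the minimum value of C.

Feasible corners and C = 9.3s - t:
  (22989/446, 31724/223) → C = 1503497/4460
  (0, 279/8) → C = -279/8
  (22754/2655, 1697/295) → C = 327232/4425
  (508/117, 0) → C = 7874/195
  (0, 0) → C = 0

At the optimal vertex, -5s + 2.4t = 83.7 and s = 0.
Solving simultaneously gives s = 0, t = 279/8.

s = 0, t = 34.875, minimum C = -34.875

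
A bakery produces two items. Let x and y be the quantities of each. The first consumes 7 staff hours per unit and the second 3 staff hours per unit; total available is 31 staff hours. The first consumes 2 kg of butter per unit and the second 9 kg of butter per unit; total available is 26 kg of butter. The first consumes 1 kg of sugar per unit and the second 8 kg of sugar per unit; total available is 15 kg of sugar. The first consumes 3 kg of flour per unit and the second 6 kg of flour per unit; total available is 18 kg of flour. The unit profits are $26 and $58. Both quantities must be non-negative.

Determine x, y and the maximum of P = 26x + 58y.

x = 3, y = 3/2, maximum P = 165

Extreme points and P = 26x + 58y:
  (0, 0) → P = 0
  (0, 15/8) → P = 435/4
  (31/7, 0) → P = 806/7
  (4, 1) → P = 162
  (3, 3/2) → P = 165

The optimum lies where x + 8y = 15 and 3x + 6y = 18.
Solving simultaneously gives x = 3, y = 3/2.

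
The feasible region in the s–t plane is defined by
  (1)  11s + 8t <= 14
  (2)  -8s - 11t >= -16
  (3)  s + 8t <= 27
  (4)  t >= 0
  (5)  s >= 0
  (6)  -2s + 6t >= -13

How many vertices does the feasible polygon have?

4

The feasible vertices (each the meet of two boundaries and inside every other half-plane) are:
  (26/57, 64/57)
  (14/11, 0)
  (0, 16/11)
  (0, 0)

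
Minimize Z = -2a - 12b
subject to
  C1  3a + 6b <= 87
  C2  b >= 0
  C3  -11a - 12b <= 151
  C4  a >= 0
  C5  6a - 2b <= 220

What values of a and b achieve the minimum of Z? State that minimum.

a = 0, b = 29/2, minimum Z = -174

Feasible corners and Z = -2a - 12b:
  (29, 0) → Z = -58
  (0, 29/2) → Z = -174
  (0, 0) → Z = 0

The optimum lies where 3a + 6b = 87 and a = 0.
Solving simultaneously gives a = 0, b = 29/2.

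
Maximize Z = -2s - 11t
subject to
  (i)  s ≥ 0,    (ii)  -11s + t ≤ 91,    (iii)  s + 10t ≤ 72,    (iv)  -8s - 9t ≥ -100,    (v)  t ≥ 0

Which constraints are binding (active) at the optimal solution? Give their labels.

Vertices and Z = -2s - 11t:
  (0, 36/5) → Z = -396/5
  (0, 0) → Z = 0
  (352/71, 476/71) → Z = -5940/71
  (25/2, 0) → Z = -25

The maximum is at (0, 0). Substituting into each constraint, equality holds for (i) and (v); the remaining constraints have slack.

(i) and (v)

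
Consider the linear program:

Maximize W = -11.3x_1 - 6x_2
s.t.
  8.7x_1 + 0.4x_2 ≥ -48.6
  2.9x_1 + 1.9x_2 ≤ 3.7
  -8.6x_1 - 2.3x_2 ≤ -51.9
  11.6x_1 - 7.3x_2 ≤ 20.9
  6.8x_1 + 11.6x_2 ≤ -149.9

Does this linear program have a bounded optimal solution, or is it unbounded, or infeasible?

The boundaries 8.7x_1 + 0.4x_2 = -48.6 and 11.6x_1 - 7.3x_2 = 20.9 meet at (-34642/6815, -2571/235), but that point violates -8.6x_1 - 2.3x_2 ≤ -51.9. Every candidate vertex is excluded by some other constraint, so the feasible region is empty.

infeasible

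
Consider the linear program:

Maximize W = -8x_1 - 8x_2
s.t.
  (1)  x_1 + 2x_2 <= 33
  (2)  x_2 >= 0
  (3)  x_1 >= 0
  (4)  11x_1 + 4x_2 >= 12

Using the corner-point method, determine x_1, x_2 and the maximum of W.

x_1 = 12/11, x_2 = 0, maximum W = -96/11

The binding constraints are x_2 = 0 and 11x_1 + 4x_2 = 12.
Solving simultaneously gives x_1 = 12/11, x_2 = 0.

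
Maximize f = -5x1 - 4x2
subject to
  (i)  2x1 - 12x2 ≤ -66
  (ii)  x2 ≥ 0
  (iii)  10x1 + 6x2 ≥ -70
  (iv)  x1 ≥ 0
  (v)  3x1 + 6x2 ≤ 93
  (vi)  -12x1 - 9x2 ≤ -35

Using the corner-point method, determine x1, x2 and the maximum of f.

Vertices and f = -5x1 - 4x2:
  (0, 11/2) → f = -22
  (15, 8) → f = -107
  (0, 31/2) → f = -62

The binding constraints are 2x1 - 12x2 = -66 and x1 = 0.
Solving simultaneously gives x1 = 0, x2 = 11/2.

x1 = 0, x2 = 11/2, maximum f = -22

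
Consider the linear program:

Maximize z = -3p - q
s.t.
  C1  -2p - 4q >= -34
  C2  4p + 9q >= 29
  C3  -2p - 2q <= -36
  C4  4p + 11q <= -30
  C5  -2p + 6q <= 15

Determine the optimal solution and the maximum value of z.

Feasible corners and z = -3p - q:
  (95, -39) → z = -246
  (247/3, -98/3) → z = -643/3
  (589/8, -59/2) → z = -1531/8

At the optimal vertex, 4p + 9q = 29 and 4p + 11q = -30.
Solving simultaneously gives p = 589/8, q = -59/2.

p = 589/8, q = -59/2, maximum z = -1531/8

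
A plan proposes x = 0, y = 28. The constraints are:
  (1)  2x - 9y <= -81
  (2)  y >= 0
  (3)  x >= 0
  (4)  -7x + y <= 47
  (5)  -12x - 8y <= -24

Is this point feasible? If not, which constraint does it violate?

(1): -252 ≤ -81 ✓
(2): 28 ≥ 0 ✓
(3): 0 ≥ 0 ✓
(4): 28 ≤ 47 ✓
(5): -224 ≤ -24 ✓

feasible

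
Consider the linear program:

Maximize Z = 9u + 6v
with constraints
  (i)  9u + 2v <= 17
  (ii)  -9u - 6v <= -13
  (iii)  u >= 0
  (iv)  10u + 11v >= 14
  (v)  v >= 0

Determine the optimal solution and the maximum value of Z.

Extreme points and Z = 9u + 6v:
  (0, 17/2) → Z = 51
  (17/9, 0) → Z = 17
  (0, 13/6) → Z = 13
  (13/9, 0) → Z = 13

u = 0, v = 17/2, maximum Z = 51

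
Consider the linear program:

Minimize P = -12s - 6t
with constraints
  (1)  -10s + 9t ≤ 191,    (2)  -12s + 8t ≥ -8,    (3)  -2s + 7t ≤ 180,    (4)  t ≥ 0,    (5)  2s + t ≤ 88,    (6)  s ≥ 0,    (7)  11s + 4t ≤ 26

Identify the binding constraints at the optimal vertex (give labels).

Extreme points and P = -12s - 6t:
  (2/3, 0) → P = -8
  (30/17, 28/17) → P = -528/17
  (0, 0) → P = 0
  (0, 13/2) → P = -39

The minimum is at (0, 13/2). Substituting into each constraint, equality holds for (6) and (7); the remaining constraints have slack.

(6) and (7)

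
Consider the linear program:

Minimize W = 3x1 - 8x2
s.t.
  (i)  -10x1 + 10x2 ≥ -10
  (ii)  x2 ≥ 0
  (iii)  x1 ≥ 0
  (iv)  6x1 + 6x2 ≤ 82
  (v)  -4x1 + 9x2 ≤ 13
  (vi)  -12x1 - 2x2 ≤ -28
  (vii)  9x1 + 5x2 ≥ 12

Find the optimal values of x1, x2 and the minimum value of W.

x1 = 22/5, x2 = 17/5, minimum W = -14

Corner points and W = 3x1 - 8x2:
  (22/5, 17/5) → W = -14
  (15/7, 8/7) → W = -19/7
  (113/58, 67/29) → W = -733/58

At the optimal vertex, -10x1 + 10x2 = -10 and -4x1 + 9x2 = 13.
Solving simultaneously gives x1 = 22/5, x2 = 17/5.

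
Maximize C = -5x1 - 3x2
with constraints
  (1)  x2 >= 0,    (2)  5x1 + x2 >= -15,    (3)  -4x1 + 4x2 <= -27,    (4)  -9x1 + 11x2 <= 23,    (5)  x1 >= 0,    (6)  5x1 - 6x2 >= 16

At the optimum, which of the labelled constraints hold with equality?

(1) and (3)

Feasible corners and C = -5x1 - 3x2:
  (27/4, 0) → C = -135/4
  (49/2, 71/4) → C = -703/4
  (314, 259) → C = -2347
The feasible region is unbounded (it extends along (11, 9), (1, 0)), but C strictly decreases along every unbounded feasible direction, so there is no improving ray and the maximum is attained at a vertex.

The maximum is at (27/4, 0). Substituting into each constraint, equality holds for (1) and (3); the remaining constraints have slack.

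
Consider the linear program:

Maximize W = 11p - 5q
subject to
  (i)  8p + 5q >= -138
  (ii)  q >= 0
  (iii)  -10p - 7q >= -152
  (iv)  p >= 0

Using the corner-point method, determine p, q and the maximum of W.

p = 76/5, q = 0, maximum W = 836/5

Vertices and W = 11p - 5q:
  (76/5, 0) → W = 836/5
  (0, 0) → W = 0
  (0, 152/7) → W = -760/7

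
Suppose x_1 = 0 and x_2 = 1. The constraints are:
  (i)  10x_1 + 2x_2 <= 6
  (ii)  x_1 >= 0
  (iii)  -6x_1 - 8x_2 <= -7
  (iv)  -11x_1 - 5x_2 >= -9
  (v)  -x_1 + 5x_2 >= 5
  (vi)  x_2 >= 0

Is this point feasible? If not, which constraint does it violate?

(i): 2 ≤ 6 ✓
(ii): 0 ≥ 0 ✓
(iii): -8 ≤ -7 ✓
(iv): -5 ≥ -9 ✓
(v): 5 ≥ 5 ✓
(vi): 1 ≥ 0 ✓

feasible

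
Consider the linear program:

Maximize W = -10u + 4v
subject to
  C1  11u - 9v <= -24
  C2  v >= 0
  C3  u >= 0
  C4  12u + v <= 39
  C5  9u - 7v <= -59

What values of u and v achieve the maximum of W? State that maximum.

The optimum lies where u = 0 and 12u + v = 39.
Solving simultaneously gives u = 0, v = 39.

u = 0, v = 39, maximum W = 156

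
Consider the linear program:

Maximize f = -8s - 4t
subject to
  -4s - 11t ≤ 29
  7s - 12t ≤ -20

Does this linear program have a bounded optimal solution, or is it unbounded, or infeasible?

unbounded

From the feasible point (-568/125, -123/125), moving in the direction (-11, 4) keeps every constraint satisfied while f increases without bound.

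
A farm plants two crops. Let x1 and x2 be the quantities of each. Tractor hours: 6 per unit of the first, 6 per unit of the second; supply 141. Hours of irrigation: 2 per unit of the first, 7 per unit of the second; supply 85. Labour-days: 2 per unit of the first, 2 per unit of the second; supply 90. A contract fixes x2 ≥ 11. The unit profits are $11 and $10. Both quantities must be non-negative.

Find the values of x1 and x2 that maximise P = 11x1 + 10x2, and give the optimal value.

Feasible corners and P = 11x1 + 10x2:
  (0, 85/7) → P = 850/7
  (0, 11) → P = 110
  (4, 11) → P = 154

x1 = 4, x2 = 11, maximum P = 154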